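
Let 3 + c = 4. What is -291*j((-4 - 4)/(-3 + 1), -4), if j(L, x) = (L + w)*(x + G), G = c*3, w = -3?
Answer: 291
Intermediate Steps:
c = 1 (c = -3 + 4 = 1)
G = 3 (G = 1*3 = 3)
j(L, x) = (-3 + L)*(3 + x) (j(L, x) = (L - 3)*(x + 3) = (-3 + L)*(3 + x))
-291*j((-4 - 4)/(-3 + 1), -4) = -291*(-9 - 3*(-4) + 3*((-4 - 4)/(-3 + 1)) + ((-4 - 4)/(-3 + 1))*(-4)) = -291*(-9 + 12 + 3*(-8/(-2)) - 8/(-2)*(-4)) = -291*(-9 + 12 + 3*(-8*(-½)) - 8*(-½)*(-4)) = -291*(-9 + 12 + 3*4 + 4*(-4)) = -291*(-9 + 12 + 12 - 16) = -291*(-1) = 291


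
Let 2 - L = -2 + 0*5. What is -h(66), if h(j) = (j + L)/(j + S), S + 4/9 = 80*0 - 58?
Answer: -315/34 ≈ -9.2647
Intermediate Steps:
S = -526/9 (S = -4/9 + (80*0 - 58) = -4/9 + (0 - 58) = -4/9 - 58 = -526/9 ≈ -58.444)
L = 4 (L = 2 - (-2 + 0*5) = 2 - (-2 + 0) = 2 - 1*(-2) = 2 + 2 = 4)
h(j) = (4 + j)/(-526/9 + j) (h(j) = (j + 4)/(j - 526/9) = (4 + j)/(-526/9 + j))
-h(66) = -9*(4 + 66)/(-526 + 9*66) = -9*70/(-526 + 594) = -9*70/68 = -1*315/34 = -315/34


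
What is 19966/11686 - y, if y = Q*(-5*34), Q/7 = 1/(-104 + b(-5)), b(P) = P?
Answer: -5865023/636887 ≈ -9.2089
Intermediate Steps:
Q = -7/109 (Q = 7/(-104 - 5) = 7/(-109) = 7*(-1/109) = -7/109 ≈ -0.064220)
y = 1190/109 (y = -(-35)*34/109 = -7/109*(-170) = 1190/109 ≈ 10.917)
19966/11686 - y = 19966/11686 - 1*1190/109 = 19966*(1/11686) - 1190/109 = 9983/5843 - 1190/109 = -5865023/636887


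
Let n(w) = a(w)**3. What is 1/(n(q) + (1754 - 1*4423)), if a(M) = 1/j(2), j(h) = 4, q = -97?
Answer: -64/170815 ≈ -0.00037467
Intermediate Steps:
a(M) = 1/4
n(w) = 1/64 (n(w) = (1/4)**3 = 1/64)
1/(n(q) + (1754 - 1*4423)) = 1/(1/64 + (1754 - 1*4423)) = 1/(1/64 + (1754 - 4423)) = 1/(1/64 - 2669) = 1/(-170815/64) = -64/170815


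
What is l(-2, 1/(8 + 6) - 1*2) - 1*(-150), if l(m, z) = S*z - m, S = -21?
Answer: 385/2 ≈ 192.50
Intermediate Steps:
l(m, z) = -m - 21*z (l(m, z) = -21*z - m = -m - 21*z)
l(-2, 1/(8 + 6) - 1*2) - 1*(-150) = (-1*(-2) - 21*(1/(8 + 6) - 1*2)) - 1*(-150) = (2 - 21*(1/14 - 2)) + 150 = (2 - 21*(-27/14)) + 150 = (2 + 81/2) + 150 = 85/2 + 150 = 385/2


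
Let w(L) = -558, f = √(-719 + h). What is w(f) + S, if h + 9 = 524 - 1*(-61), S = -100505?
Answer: -101063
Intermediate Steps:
h = 576 (h = -9 + (524 - 1*(-61)) = -9 + (524 + 61) = -9 + 585 = 576)
f = I*√143 (f = √(-719 + 576) = √(-143) = I*√143 ≈ 11.958*I)
w(f) + S = -558 - 100505 = -101063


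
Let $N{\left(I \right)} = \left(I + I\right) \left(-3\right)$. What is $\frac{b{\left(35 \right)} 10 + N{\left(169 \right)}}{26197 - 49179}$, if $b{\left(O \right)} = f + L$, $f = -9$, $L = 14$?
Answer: $\frac{482}{11491} \approx 0.041946$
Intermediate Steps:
$N{\left(I \right)} = - 6 I$ ($N{\left(I \right)} = 2 I \left(-3\right) = - 6 I$)
$b{\left(O \right)} = 5$ ($b{\left(O \right)} = -9 + 14 = 5$)
$\frac{b{\left(35 \right)} 10 + N{\left(169 \right)}}{26197 - 49179} = \frac{5 \cdot 10 - 1014}{26197 - 49179} = \frac{50 - 1014}{-22982} = \left(-964\right) \left(- \frac{1}{22982}\right) = \frac{482}{11491}$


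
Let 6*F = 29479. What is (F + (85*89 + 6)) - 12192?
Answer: 1753/6 ≈ 292.17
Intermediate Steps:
F = 29479/6 (F = (⅙)*29479 = 29479/6 ≈ 4913.2)
(F + (85*89 + 6)) - 12192 = (29479/6 + (85*89 + 6)) - 12192 = (29479/6 + (7565 + 6)) - 12192 = (29479/6 + 7571) - 12192 = 74905/6 - 12192 = 1753/6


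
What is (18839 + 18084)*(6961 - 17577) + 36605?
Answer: -391937963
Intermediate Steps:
(18839 + 18084)*(6961 - 17577) + 36605 = 36923*(-10616) + 36605 = -391974568 + 36605 = -391937963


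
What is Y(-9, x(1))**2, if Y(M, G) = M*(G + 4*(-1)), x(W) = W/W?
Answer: 729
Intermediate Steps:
x(W) = 1
Y(M, G) = M*(-4 + G) (Y(M, G) = M*(G - 4) = M*(-4 + G))
Y(-9, x(1))**2 = (-9*(-4 + 1))**2 = (-9*(-3))**2 = 27**2 = 729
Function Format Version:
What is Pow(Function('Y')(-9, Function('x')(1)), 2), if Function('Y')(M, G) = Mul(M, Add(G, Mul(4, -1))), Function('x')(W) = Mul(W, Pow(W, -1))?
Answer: 729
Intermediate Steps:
Function('x')(W) = 1
Function('Y')(M, G) = Mul(M, Add(-4, G)) (Function('Y')(M, G) = Mul(M, Add(G, -4)) = Mul(M, Add(-4, G)))
Pow(Function('Y')(-9, Function('x')(1)), 2) = Pow(Mul(-9, Add(-4, 1)), 2) = Pow(Mul(-9, -3), 2) = Pow(27, 2) = 729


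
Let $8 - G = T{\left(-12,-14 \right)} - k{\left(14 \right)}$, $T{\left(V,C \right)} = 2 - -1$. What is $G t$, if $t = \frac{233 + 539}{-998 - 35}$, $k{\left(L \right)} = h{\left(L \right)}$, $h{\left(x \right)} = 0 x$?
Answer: $- \frac{3860}{1033} \approx -3.7367$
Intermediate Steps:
$T{\left(V,C \right)} = 3$ ($T{\left(V,C \right)} = 2 + 1 = 3$)
$h{\left(x \right)} = 0$
$k{\left(L \right)} = 0$
$t = - \frac{772}{1033}$ ($t = \frac{772}{-1033} = 772 \left(- \frac{1}{1033}\right) = - \frac{772}{1033} \approx -0.74734$)
$G = 5$ ($G = 8 - \left(3 - 0\right) = 8 - \left(3 + 0\right) = 8 - 3 = 5$)
$G t = 5 \left(- \frac{772}{1033}\right) = - \frac{3860}{1033}$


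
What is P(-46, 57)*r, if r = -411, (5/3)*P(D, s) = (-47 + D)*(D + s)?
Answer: 1261359/5 ≈ 2.5227e+5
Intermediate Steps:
P(D, s) = 3*(-47 + D)*(D + s)/5 (P(D, s) = 3*((-47 + D)*(D + s))/5 = 3*(-47 + D)*(D + s)/5)
P(-46, 57)*r = (-141/5*(-46) - 141/5*57 + (3/5)*(-46)**2 + (3/5)*(-46)*57)*(-411) = (6486/5 - 8037/5 + (3/5)*2116 - 7866/5)*(-411) = (6486/5 - 8037/5 + 6348/5 - 7866/5)*(-411) = -3069/5*(-411) = 1261359/5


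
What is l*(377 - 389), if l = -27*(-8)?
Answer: -2592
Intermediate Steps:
l = 216
l*(377 - 389) = 216*(377 - 389) = 216*(-12) = -2592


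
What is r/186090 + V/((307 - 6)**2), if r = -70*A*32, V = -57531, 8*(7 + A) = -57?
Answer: -783932815/1685994009 ≈ -0.46497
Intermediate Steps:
A = -113/8 (A = -7 + (1/8)*(-57) = -7 - 57/8 = -113/8 ≈ -14.125)
r = 31640 (r = -70*(-113/8)*32 = (3955/4)*32 = 31640)
r/186090 + V/((307 - 6)**2) = 31640/186090 - 57531/(307 - 6)**2 = 31640*(1/186090) - 57531/(301**2) = 3164/18609 - 57531/90601 = -783932815/1685994009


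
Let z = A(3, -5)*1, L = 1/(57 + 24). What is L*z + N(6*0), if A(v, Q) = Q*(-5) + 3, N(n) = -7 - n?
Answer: -539/81 ≈ -6.6543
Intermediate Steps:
L = 1/81 ≈ 0.012346
A(v, Q) = 3 - 5*Q (A(v, Q) = -5*Q + 3 = 3 - 5*Q)
z = 28 (z = (3 - 5*(-5))*1 = (3 + 25)*1 = 28*1 = 28)
L*z + N(6*0) = (1/81)*28 + (-7 - 6*0) = 28/81 + (-7 - 1*0) = 28/81 + (-7 + 0) = 28/81 - 7 = -539/81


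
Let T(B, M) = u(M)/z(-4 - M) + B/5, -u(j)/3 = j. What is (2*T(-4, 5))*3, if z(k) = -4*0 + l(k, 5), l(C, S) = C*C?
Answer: -266/45 ≈ -5.9111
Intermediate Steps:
l(C, S) = C²
u(j) = -3*j
z(k) = k² (z(k) = -4*0 + k² = 0 + k² = k²)
T(B, M) = B/5 - 3*M/(-4 - M)² (T(B, M) = (-3*M)/((-4 - M)²) + B/5 = (-3*M)/(-4 - M)² + B*(⅕) = -3*M/(-4 - M)² + B/5 = B/5 - 3*M/(-4 - M)²)
(2*T(-4, 5))*3 = (2*((⅕)*(-4) - 3*5/(4 + 5)²))*3 = (2*(-⅘ - 3*5/9²))*3 = (2*(-⅘ - 3*5*1/81))*3 = (2*(-⅘ - 5/27))*3 = (2*(-133/135))*3 = -266/135*3 = -266/45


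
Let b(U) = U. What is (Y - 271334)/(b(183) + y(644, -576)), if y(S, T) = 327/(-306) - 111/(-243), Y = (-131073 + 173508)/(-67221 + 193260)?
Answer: -31394336456538/21103003861 ≈ -1487.7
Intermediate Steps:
Y = 14145/42013 (Y = 42435/126039 = 42435*(1/126039) = 14145/42013 ≈ 0.33668)
y(S, T) = -1685/2754 (y(S, T) = 327*(-1/306) - 111*(-1/243) = -109/102 + 37/81 = -1685/2754)
(Y - 271334)/(b(183) + y(644, -576)) = (14145/42013 - 271334)/(183 - 1685/2754) = -11399541197/(42013*502297/2754) = -11399541197/42013*2754/502297 = -31394336456538/21103003861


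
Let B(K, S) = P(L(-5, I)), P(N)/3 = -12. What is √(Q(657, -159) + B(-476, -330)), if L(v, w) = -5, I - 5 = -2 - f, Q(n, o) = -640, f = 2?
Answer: 26*I ≈ 26.0*I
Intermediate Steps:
I = 1 (I = 5 + (-2 - 1*2) = 5 + (-2 - 2) = 5 - 4 = 1)
P(N) = -36 (P(N) = 3*(-12) = -36)
B(K, S) = -36
√(Q(657, -159) + B(-476, -330)) = √(-640 - 36) = √(-676) = 26*I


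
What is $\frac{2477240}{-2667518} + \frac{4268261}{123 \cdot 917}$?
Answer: $\frac{113329108871}{3070122681} \approx 36.914$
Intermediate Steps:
$\frac{2477240}{-2667518} + \frac{4268261}{123 \cdot 917} = 2477240 \left(- \frac{1}{2667518}\right) + \frac{4268261}{112791} = - \frac{1238620}{1333759} + 4268261 \cdot \frac{1}{112791} = - \frac{1238620}{1333759} + \frac{4268261}{112791} = \frac{113329108871}{3070122681}$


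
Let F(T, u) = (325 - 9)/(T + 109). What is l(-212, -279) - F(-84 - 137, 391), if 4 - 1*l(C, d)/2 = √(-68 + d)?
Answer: 303/28 - 2*I*√347 ≈ 10.821 - 37.256*I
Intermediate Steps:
l(C, d) = 8 - 2*√(-68 + d)
F(T, u) = 316/(109 + T)
l(-212, -279) - F(-84 - 137, 391) = (8 - 2*√(-68 - 279)) - 316/(109 + (-84 - 137)) = (8 - 2*I*√347) - 316/(109 - 221) = (8 - 2*I*√347) - 316/(-112) = (8 - 2*I*√347) - 316*(-1)/112 = (8 - 2*I*√347) - 1*(-79/28) = (8 - 2*I*√347) + 79/28 = 303/28 - 2*I*√347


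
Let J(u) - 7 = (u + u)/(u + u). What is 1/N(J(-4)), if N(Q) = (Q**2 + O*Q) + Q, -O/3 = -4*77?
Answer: 1/7464 ≈ 0.00013398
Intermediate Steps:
J(u) = 8 (J(u) = 7 + (u + u)/(u + u) = 7 + (2*u)/((2*u)) = 7 + (2*u)*(1/(2*u)) = 7 + 1 = 8)
O = 924 (O = -(-12)*77 = -3*(-308) = 924)
N(Q) = Q**2 + 925*Q (N(Q) = (Q**2 + 924*Q) + Q = Q**2 + 925*Q)
1/N(J(-4)) = 1/(8*(925 + 8)) = 1/(8*933) = 1/7464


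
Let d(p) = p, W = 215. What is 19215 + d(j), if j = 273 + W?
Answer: 19703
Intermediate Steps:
j = 488 (j = 273 + 215 = 488)
19215 + d(j) = 19215 + 488 = 19703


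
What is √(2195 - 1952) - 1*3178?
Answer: -3178 + 9*√3 ≈ -3162.4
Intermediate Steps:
√(2195 - 1952) - 1*3178 = √243 - 3178 = 9*√3 - 3178 = -3178 + 9*√3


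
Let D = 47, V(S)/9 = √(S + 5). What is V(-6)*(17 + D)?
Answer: 576*I ≈ 576.0*I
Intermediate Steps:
V(S) = 9*√(5 + S) (V(S) = 9*√(S + 5) = 9*√(5 + S))
V(-6)*(17 + D) = (9*√(5 - 6))*(17 + 47) = (9*√(-1))*64 = (9*I)*64 = 576*I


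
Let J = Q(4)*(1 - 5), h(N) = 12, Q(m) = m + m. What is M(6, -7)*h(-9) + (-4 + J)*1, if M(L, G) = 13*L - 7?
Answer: 816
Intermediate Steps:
Q(m) = 2*m
M(L, G) = -7 + 13*L
J = -32 (J = (2*4)*(1 - 5) = 8*(-4) = -32)
M(6, -7)*h(-9) + (-4 + J)*1 = (-7 + 13*6)*12 + (-4 - 32)*1 = (-7 + 78)*12 - 36*1 = 71*12 - 36 = 852 - 36 = 816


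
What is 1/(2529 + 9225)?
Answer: 1/11754 ≈ 8.5077e-5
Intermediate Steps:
1/(2529 + 9225) = 1/11754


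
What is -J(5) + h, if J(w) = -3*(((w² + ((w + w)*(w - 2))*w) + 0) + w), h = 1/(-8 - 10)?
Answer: 9719/18 ≈ 539.94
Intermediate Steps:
h = -1/18 (h = 1/(-18) = -1/18 ≈ -0.055556)
J(w) = -3*w - 3*w² - 6*w²*(-2 + w) (J(w) = -3*(((w² + ((2*w)*(-2 + w))*w) + 0) + w) = -3*(((w² + (2*w*(-2 + w))*w) + 0) + w) = -3*(((w² + 2*w²*(-2 + w)) + 0) + w) = -3*((w² + 2*w²*(-2 + w)) + w) = -3*(w + w² + 2*w²*(-2 + w)) = -3*w - 3*w² - 6*w²*(-2 + w))
-J(5) + h = -3*5*(-1 - 2*5² + 3*5) - 1/18 = -3*5*(-1 - 2*25 + 15) - 1/18 = -3*5*(-1 - 50 + 15) - 1/18 = -3*5*(-36) - 1/18 = -1*(-540) - 1/18 = 540 - 1/18 = 9719/18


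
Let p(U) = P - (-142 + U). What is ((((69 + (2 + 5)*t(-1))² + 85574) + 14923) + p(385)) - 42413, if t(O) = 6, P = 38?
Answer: 70200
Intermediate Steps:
p(U) = 180 - U (p(U) = 38 - (-142 + U) = 38 + (142 - U) = 180 - U)
((((69 + (2 + 5)*t(-1))² + 85574) + 14923) + p(385)) - 42413 = ((((69 + (2 + 5)*6)² + 85574) + 14923) + (180 - 1*385)) - 42413 = ((((69 + 7*6)² + 85574) + 14923) + (180 - 385)) - 42413 = ((((69 + 42)² + 85574) + 14923) - 205) - 42413 = (((111² + 85574) + 14923) - 205) - 42413 = (((12321 + 85574) + 14923) - 205) - 42413 = ((97895 + 14923) - 205) - 42413 = (112818 - 205) - 42413 = 112613 - 42413 = 70200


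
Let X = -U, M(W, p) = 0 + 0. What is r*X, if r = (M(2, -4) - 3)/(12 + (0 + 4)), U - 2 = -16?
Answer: -21/8 ≈ -2.6250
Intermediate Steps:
M(W, p) = 0
U = -14 (U = 2 - 16 = -14)
X = 14 (X = -1*(-14) = 14)
r = -3/16 (r = (0 - 3)/(12 + (0 + 4)) = -3/(12 + 4) = -3/16 ≈ -0.18750)
r*X = -3/16*14 = -21/8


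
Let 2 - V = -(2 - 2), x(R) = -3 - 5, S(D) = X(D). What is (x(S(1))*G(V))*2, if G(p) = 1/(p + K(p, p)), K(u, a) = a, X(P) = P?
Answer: -4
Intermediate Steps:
S(D) = D
x(R) = -8
V = 2 (V = 2 - (-1)*(2 - 2) = 2 - (-1)*0 = 2 - 1*0 = 2 + 0 = 2)
G(p) = 1/(2*p) (G(p) = 1/(p + p) = 1/(2*p))
(x(S(1))*G(V))*2 = -4/2*2 = -8*¼*2 = -2*2 = -4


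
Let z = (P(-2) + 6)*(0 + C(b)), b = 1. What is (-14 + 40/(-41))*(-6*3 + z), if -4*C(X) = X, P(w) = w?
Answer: 11666/41 ≈ 284.54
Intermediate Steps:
C(X) = -X/4
z = -1 (z = (-2 + 6)*(0 - 1/4*1) = 4*(0 - 1/4) = 4*(-1/4) = -1)
(-14 + 40/(-41))*(-6*3 + z) = (-14 + 40/(-41))*(-6*3 - 1) = (-14 + 40*(-1/41))*(-2*9 - 1) = (-14 - 40/41)*(-18 - 1) = -614/41*(-19) = 11666/41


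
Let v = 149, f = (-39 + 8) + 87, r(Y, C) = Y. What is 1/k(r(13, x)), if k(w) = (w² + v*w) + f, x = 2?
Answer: 1/2162 ≈ 0.00046253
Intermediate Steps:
f = 56 (f = -31 + 87 = 56)
k(w) = 56 + w² + 149*w (k(w) = (w² + 149*w) + 56 = 56 + w² + 149*w)
1/k(r(13, x)) = 1/(56 + 13² + 149*13) = 1/(56 + 169 + 1937) = 1/2162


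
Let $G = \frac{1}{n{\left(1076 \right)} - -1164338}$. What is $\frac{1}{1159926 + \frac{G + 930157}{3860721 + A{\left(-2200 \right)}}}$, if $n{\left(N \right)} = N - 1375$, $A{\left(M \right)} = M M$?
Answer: $\frac{10127978572119}{11747706755982727318} \approx 8.6212 \cdot 10^{-7}$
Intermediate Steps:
$A{\left(M \right)} = M^{2}$
$n{\left(N \right)} = -1375 + N$
$G = \frac{1}{1164039}$ ($G = \frac{1}{\left(-1375 + 1076\right) - -1164338} = \frac{1}{-299 + 1164338} = \frac{1}{1164039} \approx 8.5908 \cdot 10^{-7}$)
$\frac{1}{1159926 + \frac{G + 930157}{3860721 + A{\left(-2200 \right)}}} = \frac{1}{1159926 + \frac{\frac{1}{1164039} + 930157}{3860721 + \left(-2200\right)^{2}}} = \frac{1}{1159926 + \frac{1082739024124}{1164039 \left(3860721 + 4840000\right)}} = \frac{1}{1159926 + \frac{1082739024124}{1164039 \cdot 8700721}} = \frac{1}{1159926 + \frac{1082739024124}{1164039} \cdot \frac{1}{8700721}} = \frac{1}{1159926 + \frac{1082739024124}{10127978572119}} = \frac{1}{\frac{11747706755982727318}{10127978572119}} = \frac{10127978572119}{11747706755982727318}$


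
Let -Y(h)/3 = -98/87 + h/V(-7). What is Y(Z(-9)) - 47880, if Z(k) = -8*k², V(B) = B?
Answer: -9775330/203 ≈ -48154.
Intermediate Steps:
Y(h) = 98/29 + 3*h/7 (Y(h) = -3*(-98/87 + h/(-7)) = -3*(-98*1/87 + h*(-⅐)) = -3*(-98/87 - h/7) = 98/29 + 3*h/7)
Y(Z(-9)) - 47880 = (98/29 + 3*(-8*(-9)²)/7) - 47880 = (98/29 + 3*(-8*81)/7) - 47880 = (98/29 + (3/7)*(-648)) - 47880 = (98/29 - 1944/7) - 47880 = -55690/203 - 47880 = -9775330/203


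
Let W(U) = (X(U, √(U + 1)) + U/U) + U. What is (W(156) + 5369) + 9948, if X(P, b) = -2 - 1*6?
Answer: 15466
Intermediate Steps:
X(P, b) = -8 (X(P, b) = -2 - 6 = -8)
W(U) = -7 + U (W(U) = (-8 + U/U) + U = (-8 + 1) + U = -7 + U)
(W(156) + 5369) + 9948 = ((-7 + 156) + 5369) + 9948 = (149 + 5369) + 9948 = 5518 + 9948 = 15466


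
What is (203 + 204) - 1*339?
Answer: 68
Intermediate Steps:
(203 + 204) - 1*339 = 407 - 339 = 68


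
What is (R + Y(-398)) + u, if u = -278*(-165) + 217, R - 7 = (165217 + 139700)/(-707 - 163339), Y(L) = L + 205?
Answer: 2509856843/54682 ≈ 45899.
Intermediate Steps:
Y(L) = 205 + L
R = 281135/54682 (R = 7 + (165217 + 139700)/(-707 - 163339) = 7 + 304917/(-164046) = 7 + 304917*(-1/164046) = 7 - 101639/54682 = 281135/54682 ≈ 5.1413)
u = 46087 (u = 45870 + 217 = 46087)
(R + Y(-398)) + u = (281135/54682 + (205 - 398)) + 46087 = (281135/54682 - 193) + 46087 = -10272491/54682 + 46087 = 2509856843/54682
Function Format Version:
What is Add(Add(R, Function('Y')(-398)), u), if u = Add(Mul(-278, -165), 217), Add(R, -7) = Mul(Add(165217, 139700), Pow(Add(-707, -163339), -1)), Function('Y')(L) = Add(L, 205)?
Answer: Rational(2509856843, 54682) ≈ 45899.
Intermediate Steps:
Function('Y')(L) = Add(205, L)
R = Rational(281135, 54682) (R = Add(7, Mul(Add(165217, 139700), Pow(Add(-707, -163339), -1))) = Add(7, Mul(304917, Pow(-164046, -1))) = Add(7, Mul(304917, Rational(-1, 164046))) = Add(7, Rational(-101639, 54682)) = Rational(281135, 54682) ≈ 5.1413)
u = 46087 (u = Add(45870, 217) = 46087)
Add(Add(R, Function('Y')(-398)), u) = Add(Add(Rational(281135, 54682), Add(205, -398)), 46087) = Add(Add(Rational(281135, 54682), -193), 46087) = Add(Rational(-10272491, 54682), 46087) = Rational(2509856843, 54682)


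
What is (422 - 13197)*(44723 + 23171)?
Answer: -867345850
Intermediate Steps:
(422 - 13197)*(44723 + 23171) = -12775*67894 = -867345850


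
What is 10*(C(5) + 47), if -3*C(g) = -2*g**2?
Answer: 1910/3 ≈ 636.67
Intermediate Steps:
C(g) = 2*g**2/3 (C(g) = -(-2)*g**2/3 = 2*g**2/3)
10*(C(5) + 47) = 10*((2/3)*5**2 + 47) = 10*((2/3)*25 + 47) = 10*(50/3 + 47) = 10*(191/3) = 1910/3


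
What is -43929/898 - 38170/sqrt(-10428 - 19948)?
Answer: -43929/898 + 19085*I*sqrt(7594)/7594 ≈ -48.919 + 219.01*I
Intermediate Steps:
-43929/898 - 38170/sqrt(-10428 - 19948) = -43929*1/898 - 38170*(-I*sqrt(7594)/15188) = -43929/898 - 38170*(-I*sqrt(7594)/15188) = -43929/898 - (-19085)*I*sqrt(7594)/7594 = -43929/898 + 19085*I*sqrt(7594)/7594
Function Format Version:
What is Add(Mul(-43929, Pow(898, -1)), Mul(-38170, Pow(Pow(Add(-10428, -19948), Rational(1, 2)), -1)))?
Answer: Add(Rational(-43929, 898), Mul(Rational(19085, 7594), I, Pow(7594, Rational(1, 2)))) ≈ Add(-48.919, Mul(219.01, I))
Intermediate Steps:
Add(Mul(-43929, Pow(898, -1)), Mul(-38170, Pow(Pow(Add(-10428, -19948), Rational(1, 2)), -1))) = Add(Mul(-43929, Rational(1, 898)), Mul(-38170, Pow(Pow(-30376, Rational(1, 2)), -1))) = Add(Rational(-43929, 898), Mul(-38170, Pow(Mul(2, I, Pow(7594, Rational(1, 2))), -1))) = Add(Rational(-43929, 898), Mul(-38170, Mul(Rational(-1, 15188), I, Pow(7594, Rational(1, 2))))) = Add(Rational(-43929, 898), Mul(Rational(19085, 7594), I, Pow(7594, Rational(1, 2))))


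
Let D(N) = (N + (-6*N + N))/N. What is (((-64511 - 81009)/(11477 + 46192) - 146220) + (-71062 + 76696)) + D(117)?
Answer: -8107830230/57669 ≈ -1.4059e+5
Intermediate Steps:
D(N) = -4 (D(N) = (N - 5*N)/N = (-4*N)/N = -4)
(((-64511 - 81009)/(11477 + 46192) - 146220) + (-71062 + 76696)) + D(117) = (((-64511 - 81009)/(11477 + 46192) - 146220) + (-71062 + 76696)) - 4 = ((-145520/57669 - 146220) + 5634) - 4 = (-8432506700/57669 + 5634) - 4 = -8107599554/57669 - 4 = -8107830230/57669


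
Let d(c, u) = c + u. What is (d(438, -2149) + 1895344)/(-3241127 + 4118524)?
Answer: 1893633/877397 ≈ 2.1582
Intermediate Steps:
(d(438, -2149) + 1895344)/(-3241127 + 4118524) = ((438 - 2149) + 1895344)/(-3241127 + 4118524) = (-1711 + 1895344)/877397 = 1893633*(1/877397) = 1893633/877397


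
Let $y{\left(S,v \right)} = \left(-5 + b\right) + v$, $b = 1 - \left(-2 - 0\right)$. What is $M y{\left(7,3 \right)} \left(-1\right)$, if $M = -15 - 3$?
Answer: $18$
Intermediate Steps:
$b = 3$ ($b = 1 - \left(-2 + 0\right) = 1 - -2 = 1 + 2 = 3$)
$M = -18$
$y{\left(S,v \right)} = -2 + v$ ($y{\left(S,v \right)} = \left(-5 + 3\right) + v = -2 + v$)
$M y{\left(7,3 \right)} \left(-1\right) = - 18 \left(-2 + 3\right) \left(-1\right) = - 18 \cdot 1 \left(-1\right) = \left(-18\right) \left(-1\right) = 18$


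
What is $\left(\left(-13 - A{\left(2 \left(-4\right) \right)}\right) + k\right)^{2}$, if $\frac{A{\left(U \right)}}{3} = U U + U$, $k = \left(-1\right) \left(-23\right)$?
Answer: $24964$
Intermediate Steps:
$k = 23$
$A{\left(U \right)} = 3 U + 3 U^{2}$ ($A{\left(U \right)} = 3 \left(U U + U\right) = 3 \left(U^{2} + U\right) = 3 \left(U + U^{2}\right) = 3 U + 3 U^{2}$)
$\left(\left(-13 - A{\left(2 \left(-4\right) \right)}\right) + k\right)^{2} = \left(\left(-13 - 3 \cdot 2 \left(-4\right) \left(1 + 2 \left(-4\right)\right)\right) + 23\right)^{2} = \left(\left(-13 - 3 \left(-8\right) \left(1 - 8\right)\right) + 23\right)^{2} = \left(\left(-13 - 3 \left(-8\right) \left(-7\right)\right) + 23\right)^{2} = \left(\left(-13 - 168\right) + 23\right)^{2} = \left(-181 + 23\right)^{2} = \left(-158\right)^{2} = 24964$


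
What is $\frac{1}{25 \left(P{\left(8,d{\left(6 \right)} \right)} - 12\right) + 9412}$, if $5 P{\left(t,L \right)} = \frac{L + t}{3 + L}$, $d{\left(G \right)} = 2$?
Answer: $\frac{1}{9122} \approx 0.00010963$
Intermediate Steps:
$P{\left(t,L \right)} = \frac{L + t}{5 \left(3 + L\right)}$ ($P{\left(t,L \right)} = \frac{\left(L + t\right) \frac{1}{3 + L}}{5} = \frac{\frac{1}{3 + L} \left(L + t\right)}{5} = \frac{L + t}{5 \left(3 + L\right)}$)
$\frac{1}{25 \left(P{\left(8,d{\left(6 \right)} \right)} - 12\right) + 9412} = \frac{1}{25 \left(\frac{2 + 8}{5 \left(3 + 2\right)} - 12\right) + 9412} = \frac{1}{25 \left(\frac{1}{5} \cdot \frac{1}{5} \cdot 10 - 12\right) + 9412} = \frac{1}{25 \left(\frac{2}{5} - 12\right) + 9412} = \frac{1}{25 \left(- \frac{58}{5}\right) + 9412} = \frac{1}{-290 + 9412} = \frac{1}{9122}$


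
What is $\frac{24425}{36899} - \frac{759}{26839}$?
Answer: $\frac{627536234}{990332261} \approx 0.63366$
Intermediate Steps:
$\frac{24425}{36899} - \frac{759}{26839} = \frac{627536234}{990332261}$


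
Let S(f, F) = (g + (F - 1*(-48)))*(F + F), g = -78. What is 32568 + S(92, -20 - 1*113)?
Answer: 75926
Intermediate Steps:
S(f, F) = 2*F*(-30 + F) (S(f, F) = (-78 + (F - 1*(-48)))*(F + F) = (-78 + (F + 48))*(2*F) = (-78 + (48 + F))*(2*F) = (-30 + F)*(2*F) = 2*F*(-30 + F))
32568 + S(92, -20 - 1*113) = 32568 + 2*(-20 - 1*113)*(-30 + (-20 - 1*113)) = 32568 + 2*(-20 - 113)*(-30 + (-20 - 113)) = 32568 + 2*(-133)*(-30 - 133) = 32568 + 2*(-133)*(-163) = 32568 + 43358 = 75926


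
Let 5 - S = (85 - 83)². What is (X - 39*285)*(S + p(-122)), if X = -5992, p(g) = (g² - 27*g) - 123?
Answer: -308883992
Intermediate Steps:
p(g) = -123 + g² - 27*g
S = 1 (S = 5 - (85 - 83)² = 5 - 1*2² = 5 - 1*4 = 5 - 4 = 1)
(X - 39*285)*(S + p(-122)) = (-5992 - 39*285)*(1 + (-123 + (-122)² - 27*(-122))) = (-5992 - 11115)*(1 + (-123 + 14884 + 3294)) = -17107*(1 + 18055) = -17107*18056 = -308883992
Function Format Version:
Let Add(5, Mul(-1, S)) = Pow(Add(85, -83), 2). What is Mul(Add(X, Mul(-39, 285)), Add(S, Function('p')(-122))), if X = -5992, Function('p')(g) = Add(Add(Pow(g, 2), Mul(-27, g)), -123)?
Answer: -308883992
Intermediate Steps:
Function('p')(g) = Add(-123, Pow(g, 2), Mul(-27, g))
S = 1 (S = Add(5, Mul(-1, Pow(Add(85, -83), 2))) = Add(5, Mul(-1, Pow(2, 2))) = Add(5, Mul(-1, 4)) = Add(5, -4) = 1)
Mul(Add(X, Mul(-39, 285)), Add(S, Function('p')(-122))) = Mul(Add(-5992, Mul(-39, 285)), Add(1, Add(-123, Pow(-122, 2), Mul(-27, -122)))) = Mul(Add(-5992, -11115), Add(1, Add(-123, 14884, 3294))) = Mul(-17107, Add(1, 18055)) = Mul(-17107, 18056) = -308883992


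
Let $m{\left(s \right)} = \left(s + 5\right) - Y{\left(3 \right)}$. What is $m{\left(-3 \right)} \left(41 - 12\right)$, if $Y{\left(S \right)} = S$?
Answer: $-29$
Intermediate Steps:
$m{\left(s \right)} = 2 + s$ ($m{\left(s \right)} = \left(s + 5\right) - 3 = \left(5 + s\right) - 3 = 2 + s$)
$m{\left(-3 \right)} \left(41 - 12\right) = \left(2 - 3\right) \left(41 - 12\right) = \left(-1\right) 29 = -29$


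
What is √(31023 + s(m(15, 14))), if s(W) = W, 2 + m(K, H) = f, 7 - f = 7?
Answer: √31021 ≈ 176.13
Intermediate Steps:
f = 0 (f = 7 - 1*7 = 7 - 7 = 0)
m(K, H) = -2 (m(K, H) = -2 + 0 = -2)
√(31023 + s(m(15, 14))) = √(31023 - 2) = √31021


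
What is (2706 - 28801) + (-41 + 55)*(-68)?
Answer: -27047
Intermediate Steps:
(2706 - 28801) + (-41 + 55)*(-68) = -26095 + 14*(-68) = -26095 - 952 = -27047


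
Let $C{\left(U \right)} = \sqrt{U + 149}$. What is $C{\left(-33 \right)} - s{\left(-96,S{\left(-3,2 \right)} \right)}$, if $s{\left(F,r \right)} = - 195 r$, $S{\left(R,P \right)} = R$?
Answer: $-585 + 2 \sqrt{29} \approx -574.23$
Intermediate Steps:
$C{\left(U \right)} = \sqrt{149 + U}$
$C{\left(-33 \right)} - s{\left(-96,S{\left(-3,2 \right)} \right)} = \sqrt{149 - 33} - \left(-195\right) \left(-3\right) = \sqrt{116} - 585 = 2 \sqrt{29} - 585 = -585 + 2 \sqrt{29}$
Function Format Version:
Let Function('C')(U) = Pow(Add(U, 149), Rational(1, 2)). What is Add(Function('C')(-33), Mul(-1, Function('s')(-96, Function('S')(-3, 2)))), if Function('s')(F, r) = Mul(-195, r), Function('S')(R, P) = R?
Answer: Add(-585, Mul(2, Pow(29, Rational(1, 2)))) ≈ -574.23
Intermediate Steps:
Function('C')(U) = Pow(Add(149, U), Rational(1, 2))
Add(Function('C')(-33), Mul(-1, Function('s')(-96, Function('S')(-3, 2)))) = Add(Pow(Add(149, -33), Rational(1, 2)), Mul(-1, Mul(-195, -3))) = Add(Pow(116, Rational(1, 2)), Mul(-1, 585)) = Add(Mul(2, Pow(29, Rational(1, 2))), -585) = Add(-585, Mul(2, Pow(29, Rational(1, 2))))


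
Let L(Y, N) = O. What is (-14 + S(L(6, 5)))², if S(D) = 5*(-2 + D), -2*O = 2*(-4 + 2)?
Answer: 196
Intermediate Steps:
O = 2 (O = -(-4 + 2) = -(-2) = -½*(-4) = 2)
L(Y, N) = 2
S(D) = -10 + 5*D
(-14 + S(L(6, 5)))² = (-14 + (-10 + 5*2))² = (-14 + (-10 + 10))² = (-14 + 0)² = (-14)² = 196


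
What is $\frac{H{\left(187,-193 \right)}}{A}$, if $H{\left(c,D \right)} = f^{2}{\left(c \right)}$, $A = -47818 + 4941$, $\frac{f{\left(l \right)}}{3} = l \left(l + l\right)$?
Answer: $- \frac{44021914596}{42877} \approx -1.0267 \cdot 10^{6}$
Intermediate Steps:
$f{\left(l \right)} = 6 l^{2}$ ($f{\left(l \right)} = 3 l \left(l + l\right) = 3 l 2 l = 3 \cdot 2 l^{2} = 6 l^{2}$)
$A = -42877$
$H{\left(c,D \right)} = 36 c^{4}$ ($H{\left(c,D \right)} = \left(6 c^{2}\right)^{2} = 36 c^{4}$)
$\frac{H{\left(187,-193 \right)}}{A} = \frac{36 \cdot 187^{4}}{-42877} = 36 \cdot 1222830961 \left(- \frac{1}{42877}\right) = 44021914596 \left(- \frac{1}{42877}\right) = - \frac{44021914596}{42877}$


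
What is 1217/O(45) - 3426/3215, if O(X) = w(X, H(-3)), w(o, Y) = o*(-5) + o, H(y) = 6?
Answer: -905867/115740 ≈ -7.8267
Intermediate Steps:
w(o, Y) = -4*o (w(o, Y) = -5*o + o = -4*o)
O(X) = -4*X
1217/O(45) - 3426/3215 = 1217/((-4*45)) - 3426/3215 = 1217/(-180) - 3426*1/3215 = 1217*(-1/180) - 3426/3215 = -1217/180 - 3426/3215 = -905867/115740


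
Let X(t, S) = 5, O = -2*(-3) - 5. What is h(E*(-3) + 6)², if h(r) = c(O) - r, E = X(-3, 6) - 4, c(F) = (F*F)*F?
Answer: 4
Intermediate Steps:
O = 1 (O = 6 - 5 = 1)
c(F) = F³ (c(F) = F²*F = F³)
E = 1 (E = 5 - 4 = 1)
h(r) = 1 - r (h(r) = 1³ - r = 1 - r)
h(E*(-3) + 6)² = (1 - (1*(-3) + 6))² = (1 - (-3 + 6))² = (1 - 1*3)² = (1 - 3)² = (-2)² = 4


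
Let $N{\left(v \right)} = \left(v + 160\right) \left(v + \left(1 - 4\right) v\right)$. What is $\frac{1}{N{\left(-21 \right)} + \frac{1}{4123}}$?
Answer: $\frac{4123}{24070075} \approx 0.00017129$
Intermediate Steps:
$N{\left(v \right)} = - 2 v \left(160 + v\right)$ ($N{\left(v \right)} = \left(160 + v\right) \left(v - 3 v\right) = \left(160 + v\right) \left(- 2 v\right) = - 2 v \left(160 + v\right)$)
$\frac{1}{N{\left(-21 \right)} + \frac{1}{4123}} = \frac{1}{\left(-2\right) \left(-21\right) \left(160 - 21\right) + \frac{1}{4123}} = \frac{1}{\left(-2\right) \left(-21\right) 139 + \frac{1}{4123}} = \frac{1}{5838 + \frac{1}{4123}} = \frac{1}{\frac{24070075}{4123}} = \frac{4123}{24070075}$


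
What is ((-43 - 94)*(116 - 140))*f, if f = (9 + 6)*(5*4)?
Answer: 986400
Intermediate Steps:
f = 300 (f = 15*20 = 300)
((-43 - 94)*(116 - 140))*f = ((-43 - 94)*(116 - 140))*300 = -137*(-24)*300 = 3288*300 = 986400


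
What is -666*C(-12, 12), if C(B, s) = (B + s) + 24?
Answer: -15984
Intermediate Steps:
C(B, s) = 24 + B + s
-666*C(-12, 12) = -666*(24 - 12 + 12) = -666*24 = -15984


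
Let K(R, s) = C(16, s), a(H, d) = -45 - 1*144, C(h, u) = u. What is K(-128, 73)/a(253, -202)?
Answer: -73/189 ≈ -0.38624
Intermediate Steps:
a(H, d) = -189 (a(H, d) = -45 - 144 = -189)
K(R, s) = s
K(-128, 73)/a(253, -202) = 73/(-189) = 73*(-1/189) = -73/189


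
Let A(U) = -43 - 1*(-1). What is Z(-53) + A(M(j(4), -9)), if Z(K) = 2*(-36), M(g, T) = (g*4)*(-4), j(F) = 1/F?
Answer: -114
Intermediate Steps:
M(g, T) = -16*g (M(g, T) = (4*g)*(-4) = -16*g)
Z(K) = -72
A(U) = -42 (A(U) = -43 + 1 = -42)
Z(-53) + A(M(j(4), -9)) = -72 - 42 = -114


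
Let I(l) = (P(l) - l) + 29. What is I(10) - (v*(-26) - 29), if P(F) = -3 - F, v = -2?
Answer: -17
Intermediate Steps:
I(l) = 26 - 2*l (I(l) = ((-3 - l) - l) + 29 = (-3 - 2*l) + 29 = 26 - 2*l)
I(10) - (v*(-26) - 29) = (26 - 2*10) - (-2*(-26) - 29) = (26 - 20) - (52 - 29) = 6 - 1*23 = 6 - 23 = -17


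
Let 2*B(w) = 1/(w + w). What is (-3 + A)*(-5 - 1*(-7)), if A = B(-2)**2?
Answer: -191/32 ≈ -5.9688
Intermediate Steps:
B(w) = 1/(4*w) (B(w) = 1/(2*(w + w)) = 1/(2*((2*w))) = (1/(2*w))/2 = 1/(4*w))
A = 1/64 (A = ((1/4)/(-2))**2 = ((1/4)*(-1/2))**2 = (-1/8)**2 = 1/64 ≈ 0.015625)
(-3 + A)*(-5 - 1*(-7)) = (-3 + 1/64)*(-5 - 1*(-7)) = -191*(-5 + 7)/64 = -191/64*2 = -191/32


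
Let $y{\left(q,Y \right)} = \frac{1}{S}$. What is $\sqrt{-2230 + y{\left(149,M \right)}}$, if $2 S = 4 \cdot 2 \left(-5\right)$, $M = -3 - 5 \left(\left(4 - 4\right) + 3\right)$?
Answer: $\frac{i \sqrt{223005}}{10} \approx 47.223 i$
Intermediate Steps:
$M = -18$ ($M = -3 - 5 \left(0 + 3\right) = -3 - 15 = -18$)
$S = -20$ ($S = \frac{4 \cdot 2 \left(-5\right)}{2} = \frac{8 \left(-5\right)}{2} = \frac{1}{2} \left(-40\right) = -20$)
$y{\left(q,Y \right)} = - \frac{1}{20}$ ($y{\left(q,Y \right)} = \frac{1}{-20} = - \frac{1}{20}$)
$\sqrt{-2230 + y{\left(149,M \right)}} = \sqrt{-2230 - \frac{1}{20}} = \sqrt{- \frac{44601}{20}} = \frac{i \sqrt{223005}}{10}$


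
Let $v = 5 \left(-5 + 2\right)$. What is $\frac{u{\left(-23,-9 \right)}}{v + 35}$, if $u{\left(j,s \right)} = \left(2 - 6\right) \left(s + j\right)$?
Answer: $\frac{32}{5} \approx 6.4$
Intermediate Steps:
$u{\left(j,s \right)} = - 4 j - 4 s$ ($u{\left(j,s \right)} = - 4 \left(j + s\right) = - 4 j - 4 s$)
$v = -15$ ($v = 5 \left(-3\right) = -15$)
$\frac{u{\left(-23,-9 \right)}}{v + 35} = \frac{\left(-4\right) \left(-23\right) - -36}{-15 + 35} = \frac{92 + 36}{20} = \frac{1}{20} \cdot 128 = \frac{32}{5}$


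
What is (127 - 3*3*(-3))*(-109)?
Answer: -16786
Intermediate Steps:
(127 - 3*3*(-3))*(-109) = (127 - 9*(-3))*(-109) = (127 + 27)*(-109) = 154*(-109) = -16786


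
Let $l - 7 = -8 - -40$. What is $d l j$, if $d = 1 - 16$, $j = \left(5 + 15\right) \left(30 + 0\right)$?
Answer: $-351000$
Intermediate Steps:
$l = 39$ ($l = 7 - -32 = 7 + \left(-8 + 40\right) = 7 + 32 = 39$)
$j = 600$ ($j = 20 \cdot 30 = 600$)
$d = -15$ ($d = 1 - 16 = -15$)
$d l j = \left(-15\right) 39 \cdot 600 = \left(-585\right) 600 = -351000$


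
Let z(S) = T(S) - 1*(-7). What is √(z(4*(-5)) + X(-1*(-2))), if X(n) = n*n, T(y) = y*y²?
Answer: I*√7989 ≈ 89.381*I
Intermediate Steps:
T(y) = y³
X(n) = n²
z(S) = 7 + S³ (z(S) = S³ - 1*(-7) = S³ + 7 = 7 + S³)
√(z(4*(-5)) + X(-1*(-2))) = √((7 + (4*(-5))³) + (-1*(-2))²) = √((7 + (-20)³) + 2²) = √((7 - 8000) + 4) = √(-7993 + 4) = √(-7989) = I*√7989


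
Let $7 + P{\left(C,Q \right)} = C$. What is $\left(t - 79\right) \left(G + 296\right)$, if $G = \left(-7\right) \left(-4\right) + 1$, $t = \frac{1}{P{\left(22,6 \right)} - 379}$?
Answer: $- \frac{718925}{28} \approx -25676.0$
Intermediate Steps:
$P{\left(C,Q \right)} = -7 + C$
$t = - \frac{1}{364}$ ($t = \frac{1}{\left(-7 + 22\right) - 379} = \frac{1}{15 - 379} = \frac{1}{-364} = - \frac{1}{364} \approx -0.0027473$)
$G = 29$ ($G = 28 + 1 = 29$)
$\left(t - 79\right) \left(G + 296\right) = \left(- \frac{1}{364} - 79\right) \left(29 + 296\right) = \left(- \frac{28757}{364}\right) 325 = - \frac{718925}{28}$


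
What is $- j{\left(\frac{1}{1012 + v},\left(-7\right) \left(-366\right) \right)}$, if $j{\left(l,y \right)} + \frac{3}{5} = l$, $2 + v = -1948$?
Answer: $\frac{2819}{4690} \approx 0.60107$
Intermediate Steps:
$v = -1950$ ($v = -2 - 1948 = -1950$)
$j{\left(l,y \right)} = - \frac{3}{5} + l$
$- j{\left(\frac{1}{1012 + v},\left(-7\right) \left(-366\right) \right)} = - (- \frac{3}{5} + \frac{1}{1012 - 1950}) = - (- \frac{3}{5} + \frac{1}{-938}) = - (- \frac{3}{5} - \frac{1}{938}) = \left(-1\right) \left(- \frac{2819}{4690}\right) = \frac{2819}{4690}$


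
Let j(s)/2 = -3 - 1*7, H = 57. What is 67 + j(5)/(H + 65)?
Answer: 4077/61 ≈ 66.836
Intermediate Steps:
j(s) = -20 (j(s) = 2*(-3 - 1*7) = 2*(-3 - 7) = 2*(-10) = -20)
67 + j(5)/(H + 65) = 67 - 20/(57 + 65) = 67 - 20/122 = 67 + (1/122)*(-20) = 67 - 10/61 = 4077/61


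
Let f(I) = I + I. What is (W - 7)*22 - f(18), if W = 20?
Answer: 250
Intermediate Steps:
f(I) = 2*I
(W - 7)*22 - f(18) = (20 - 7)*22 - 2*18 = 13*22 - 1*36 = 286 - 36 = 250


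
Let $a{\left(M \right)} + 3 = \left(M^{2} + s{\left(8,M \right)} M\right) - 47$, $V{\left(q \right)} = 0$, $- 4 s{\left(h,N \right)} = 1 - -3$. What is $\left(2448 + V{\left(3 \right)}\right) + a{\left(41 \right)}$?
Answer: $4038$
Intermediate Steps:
$s{\left(h,N \right)} = -1$ ($s{\left(h,N \right)} = - \frac{1 - -3}{4} = - \frac{1 + 3}{4} = \left(- \frac{1}{4}\right) 4 = -1$)
$a{\left(M \right)} = -50 + M^{2} - M$ ($a{\left(M \right)} = -3 - \left(47 + M - M^{2}\right) = -50 + M^{2} - M$)
$\left(2448 + V{\left(3 \right)}\right) + a{\left(41 \right)} = \left(2448 + 0\right) - \left(91 - 1681\right) = 2448 - -1590 = 2448 + 1590 = 4038$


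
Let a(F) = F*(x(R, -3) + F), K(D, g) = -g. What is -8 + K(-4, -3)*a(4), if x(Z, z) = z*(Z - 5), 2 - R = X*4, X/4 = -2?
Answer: -1004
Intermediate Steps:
X = -8 (X = 4*(-2) = -8)
R = 34 (R = 2 - (-8)*4 = 2 - 1*(-32) = 2 + 32 = 34)
x(Z, z) = z*(-5 + Z)
a(F) = F*(-87 + F) (a(F) = F*(-3*(-5 + 34) + F) = F*(-3*29 + F) = F*(-87 + F))
-8 + K(-4, -3)*a(4) = -8 + (-1*(-3))*(4*(-87 + 4)) = -8 + 3*(4*(-83)) = -8 + 3*(-332) = -8 - 996 = -1004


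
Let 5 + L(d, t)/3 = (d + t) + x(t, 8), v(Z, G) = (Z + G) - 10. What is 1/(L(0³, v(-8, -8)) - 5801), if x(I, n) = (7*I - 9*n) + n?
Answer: -1/6632 ≈ -0.00015078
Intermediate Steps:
x(I, n) = -8*n + 7*I (x(I, n) = (-9*n + 7*I) + n = -8*n + 7*I)
v(Z, G) = -10 + G + Z (v(Z, G) = (G + Z) - 10 = -10 + G + Z)
L(d, t) = -207 + 3*d + 24*t (L(d, t) = -15 + 3*((d + t) + (-8*8 + 7*t)) = -15 + 3*((d + t) + (-64 + 7*t)) = -15 + 3*(-64 + d + 8*t) = -15 + (-192 + 3*d + 24*t) = -207 + 3*d + 24*t)
1/(L(0³, v(-8, -8)) - 5801) = 1/((-207 + 3*0³ + 24*(-10 - 8 - 8)) - 5801) = 1/((-207 + 3*0 + 24*(-26)) - 5801) = 1/((-207 + 0 - 624) - 5801) = 1/(-831 - 5801) = 1/(-6632) = -1/6632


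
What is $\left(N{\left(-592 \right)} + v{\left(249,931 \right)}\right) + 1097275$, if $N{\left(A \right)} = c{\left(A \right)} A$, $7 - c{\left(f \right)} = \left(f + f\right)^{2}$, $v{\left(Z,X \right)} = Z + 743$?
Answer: $830992875$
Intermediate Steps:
$v{\left(Z,X \right)} = 743 + Z$
$c{\left(f \right)} = 7 - 4 f^{2}$ ($c{\left(f \right)} = 7 - \left(f + f\right)^{2} = 7 - \left(2 f\right)^{2} = 7 - 4 f^{2}$)
$N{\left(A \right)} = A \left(7 - 4 A^{2}\right)$ ($N{\left(A \right)} = \left(7 - 4 A^{2}\right) A = A \left(7 - 4 A^{2}\right)$)
$\left(N{\left(-592 \right)} + v{\left(249,931 \right)}\right) + 1097275 = \left(- 592 \left(7 - 4 \left(-592\right)^{2}\right) + \left(743 + 249\right)\right) + 1097275 = \left(- 592 \left(7 - 1401856\right) + 992\right) + 1097275 = \left(\left(-592\right) \left(-1401849\right) + 992\right) + 1097275 = \left(829894608 + 992\right) + 1097275 = 829895600 + 1097275 = 830992875$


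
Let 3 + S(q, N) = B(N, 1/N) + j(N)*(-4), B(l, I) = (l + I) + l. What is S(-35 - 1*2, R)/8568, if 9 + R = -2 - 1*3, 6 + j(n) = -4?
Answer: 125/119952 ≈ 0.0010421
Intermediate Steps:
j(n) = -10 (j(n) = -6 - 4 = -10)
R = -14 (R = -9 + (-2 - 1*3) = -9 + (-2 - 3) = -9 - 5 = -14)
B(l, I) = I + 2*l (B(l, I) = (I + l) + l = I + 2*l)
S(q, N) = 37 + 1/N + 2*N (S(q, N) = -3 + ((1/N + 2*N) - 10*(-4)) = -3 + ((1/N + 2*N) + 40) = -3 + (40 + 1/N + 2*N) = 37 + 1/N + 2*N)
S(-35 - 1*2, R)/8568 = (37 + 1/(-14) + 2*(-14))/8568 = (37 - 1/14 - 28)*(1/8568) = (125/14)*(1/8568) = 125/119952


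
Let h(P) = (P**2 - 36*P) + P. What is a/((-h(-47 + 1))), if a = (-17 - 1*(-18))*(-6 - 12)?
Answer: 1/207 ≈ 0.0048309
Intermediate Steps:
h(P) = P**2 - 35*P
a = -18 (a = (-17 + 18)*(-18) = 1*(-18) = -18)
a/((-h(-47 + 1))) = -18*(-1/((-47 + 1)*(-35 + (-47 + 1)))) = -18*1/(46*(-35 - 46)) = -18/((-(-46)*(-81))) = -18/((-1*3726)) = -18/(-3726) = -18*(-1/3726) = 1/207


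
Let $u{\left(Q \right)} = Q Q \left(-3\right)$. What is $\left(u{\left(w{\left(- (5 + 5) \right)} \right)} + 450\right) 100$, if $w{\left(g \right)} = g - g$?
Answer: $45000$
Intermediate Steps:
$w{\left(g \right)} = 0$
$u{\left(Q \right)} = - 3 Q^{2}$ ($u{\left(Q \right)} = Q^{2} \left(-3\right) = - 3 Q^{2}$)
$\left(u{\left(w{\left(- (5 + 5) \right)} \right)} + 450\right) 100 = \left(- 3 \cdot 0^{2} + 450\right) 100 = \left(\left(-3\right) 0 + 450\right) 100 = \left(0 + 450\right) 100 = 450 \cdot 100 = 45000$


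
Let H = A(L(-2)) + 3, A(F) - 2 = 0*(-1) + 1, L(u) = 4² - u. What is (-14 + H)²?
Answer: 64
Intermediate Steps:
L(u) = 16 - u
A(F) = 3 (A(F) = 2 + (0*(-1) + 1) = 2 + (0 + 1) = 2 + 1 = 3)
H = 6 (H = 3 + 3 = 6)
(-14 + H)² = (-14 + 6)² = (-8)² = 64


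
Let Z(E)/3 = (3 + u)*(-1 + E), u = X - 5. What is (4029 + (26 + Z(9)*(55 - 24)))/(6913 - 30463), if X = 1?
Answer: -3311/23550 ≈ -0.14059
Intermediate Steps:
u = -4 (u = 1 - 5 = -4)
Z(E) = 3 - 3*E (Z(E) = 3*((3 - 4)*(-1 + E)) = 3*(-(-1 + E)) = 3*(1 - E) = 3 - 3*E)
(4029 + (26 + Z(9)*(55 - 24)))/(6913 - 30463) = (4029 + (26 + (3 - 3*9)*(55 - 24)))/(6913 - 30463) = (4029 + (26 + (3 - 27)*31))/(-23550) = (4029 + (26 - 24*31))*(-1/23550) = (4029 + (26 - 744))*(-1/23550) = (4029 - 718)*(-1/23550) = 3311*(-1/23550) = -3311/23550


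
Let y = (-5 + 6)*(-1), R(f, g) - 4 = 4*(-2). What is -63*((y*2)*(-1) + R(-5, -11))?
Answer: 126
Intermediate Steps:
R(f, g) = -4 (R(f, g) = 4 + 4*(-2) = 4 - 8 = -4)
y = -1 (y = 1*(-1) = -1)
-63*((y*2)*(-1) + R(-5, -11)) = -63*(-1*2*(-1) - 4) = -63*(-2*(-1) - 4) = -63*(2 - 4) = -63*(-2) = 126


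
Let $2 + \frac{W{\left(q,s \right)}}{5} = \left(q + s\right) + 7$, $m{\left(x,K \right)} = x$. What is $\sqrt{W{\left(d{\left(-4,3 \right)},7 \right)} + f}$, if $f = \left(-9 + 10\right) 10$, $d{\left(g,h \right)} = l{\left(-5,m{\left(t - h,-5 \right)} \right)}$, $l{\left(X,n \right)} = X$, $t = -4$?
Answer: $3 \sqrt{5} \approx 6.7082$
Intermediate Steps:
$d{\left(g,h \right)} = -5$
$W{\left(q,s \right)} = 25 + 5 q + 5 s$ ($W{\left(q,s \right)} = -10 + 5 \left(\left(q + s\right) + 7\right) = -10 + 5 \left(7 + q + s\right) = -10 + \left(35 + 5 q + 5 s\right) = 25 + 5 q + 5 s$)
$f = 10$ ($f = 1 \cdot 10 = 10$)
$\sqrt{W{\left(d{\left(-4,3 \right)},7 \right)} + f} = \sqrt{\left(25 + 5 \left(-5\right) + 5 \cdot 7\right) + 10} = \sqrt{\left(25 - 25 + 35\right) + 10} = \sqrt{35 + 10} = \sqrt{45} = 3 \sqrt{5}$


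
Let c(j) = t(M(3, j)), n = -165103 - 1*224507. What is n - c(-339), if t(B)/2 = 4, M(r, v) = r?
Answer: -389618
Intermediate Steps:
n = -389610 (n = -165103 - 224507 = -389610)
t(B) = 8 (t(B) = 2*4 = 8)
c(j) = 8
n - c(-339) = -389610 - 1*8 = -389610 - 8 = -389618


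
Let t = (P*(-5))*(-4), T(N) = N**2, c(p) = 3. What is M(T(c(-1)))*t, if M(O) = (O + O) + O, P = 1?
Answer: 540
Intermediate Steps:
M(O) = 3*O (M(O) = 2*O + O = 3*O)
t = 20 (t = (1*(-5))*(-4) = -5*(-4) = 20)
M(T(c(-1)))*t = (3*3**2)*20 = (3*9)*20 = 27*20 = 540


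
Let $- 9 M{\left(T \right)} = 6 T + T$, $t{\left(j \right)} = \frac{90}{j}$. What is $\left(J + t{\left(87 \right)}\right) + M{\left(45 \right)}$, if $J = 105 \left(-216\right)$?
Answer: $- \frac{658705}{29} \approx -22714.0$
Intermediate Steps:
$M{\left(T \right)} = - \frac{7 T}{9}$ ($M{\left(T \right)} = - \frac{6 T + T}{9} = - \frac{7 T}{9}$)
$J = -22680$
$\left(J + t{\left(87 \right)}\right) + M{\left(45 \right)} = \left(-22680 + \frac{90}{87}\right) - 35 = \left(-22680 + 90 \cdot \frac{1}{87}\right) - 35 = \left(-22680 + \frac{30}{29}\right) - 35 = - \frac{657690}{29} - 35 = - \frac{658705}{29}$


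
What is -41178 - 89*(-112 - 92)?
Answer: -23022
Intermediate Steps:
-41178 - 89*(-112 - 92) = -41178 - 89*(-204) = -41178 - 1*(-18156) = -41178 + 18156 = -23022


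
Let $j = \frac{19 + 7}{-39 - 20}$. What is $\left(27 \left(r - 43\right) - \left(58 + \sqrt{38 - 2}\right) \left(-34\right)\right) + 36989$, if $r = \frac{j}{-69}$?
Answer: $\frac{51571662}{1357} \approx 38004.0$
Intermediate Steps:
$j = - \frac{26}{59}$ ($j = \frac{26}{-59} = 26 \left(- \frac{1}{59}\right) = - \frac{26}{59} \approx -0.44068$)
$r = \frac{26}{4071}$ ($r = - \frac{26}{59 \left(-69\right)} = \left(- \frac{26}{59}\right) \left(- \frac{1}{69}\right) = \frac{26}{4071} \approx 0.0063866$)
$\left(27 \left(r - 43\right) - \left(58 + \sqrt{38 - 2}\right) \left(-34\right)\right) + 36989 = \left(27 \left(\frac{26}{4071} - 43\right) - \left(58 + \sqrt{38 - 2}\right) \left(-34\right)\right) + 36989 = \left(27 \left(- \frac{175027}{4071}\right) - \left(58 + \sqrt{36}\right) \left(-34\right)\right) + 36989 = \left(- \frac{1575243}{1357} - \left(58 + 6\right) \left(-34\right)\right) + 36989 = \left(- \frac{1575243}{1357} - 64 \left(-34\right)\right) + 36989 = \left(- \frac{1575243}{1357} - -2176\right) + 36989 = \left(- \frac{1575243}{1357} + 2176\right) + 36989 = \frac{1377589}{1357} + 36989 = \frac{51571662}{1357}$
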